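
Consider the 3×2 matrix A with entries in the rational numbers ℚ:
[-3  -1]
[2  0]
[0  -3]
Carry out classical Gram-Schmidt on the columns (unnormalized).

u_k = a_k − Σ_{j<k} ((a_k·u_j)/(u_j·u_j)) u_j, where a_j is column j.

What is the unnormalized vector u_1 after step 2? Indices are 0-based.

u_1 = (-4/13, -6/13, -3)

Step 1: u_0 = a_0 = (-3, 2, 0).
Step 2: u_1 = a_1 − (3/13)·u_0 = (-4/13, -6/13, -3).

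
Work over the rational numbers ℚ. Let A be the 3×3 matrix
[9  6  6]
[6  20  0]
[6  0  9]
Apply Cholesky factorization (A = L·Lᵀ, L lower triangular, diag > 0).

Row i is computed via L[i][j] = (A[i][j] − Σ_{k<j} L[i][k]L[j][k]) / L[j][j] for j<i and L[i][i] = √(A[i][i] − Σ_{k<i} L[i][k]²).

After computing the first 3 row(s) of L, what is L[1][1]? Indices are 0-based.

L[1][1] = 4

Step 1: L[0][0] = √(9) = 3.
  L[1][0] = (6) / L[0][0] = 2.
Step 2: L[1][1] = √(16) = 4.
  L[2][0] = (6) / L[0][0] = 2.
  L[2][1] = (-4) / L[1][1] = -1.
Step 3: L[2][2] = √(4) = 2.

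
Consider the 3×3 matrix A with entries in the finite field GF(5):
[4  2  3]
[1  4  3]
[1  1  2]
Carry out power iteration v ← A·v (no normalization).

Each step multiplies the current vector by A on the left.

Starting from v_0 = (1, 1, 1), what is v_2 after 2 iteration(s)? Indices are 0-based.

v_0 = (1, 1, 1).
v_1 = A·v_0 = (4, 3, 4).
v_2 = A·v_1 = (4, 3, 0).

v_2 = (4, 3, 0)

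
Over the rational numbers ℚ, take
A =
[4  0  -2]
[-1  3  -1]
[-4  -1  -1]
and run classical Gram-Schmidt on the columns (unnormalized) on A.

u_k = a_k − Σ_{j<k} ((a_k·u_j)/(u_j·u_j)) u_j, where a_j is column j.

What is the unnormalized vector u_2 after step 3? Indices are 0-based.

u_2 = (-78/47, -24/47, -72/47)

Step 1: u_0 = a_0 = (4, -1, -4).
Step 2: u_1 = a_1 − (1/33)·u_0 = (-4/33, 100/33, -29/33).
Step 3: u_2 = a_2 − (-1/11)·u_0 − (-9/47)·u_1 = (-78/47, -24/47, -72/47).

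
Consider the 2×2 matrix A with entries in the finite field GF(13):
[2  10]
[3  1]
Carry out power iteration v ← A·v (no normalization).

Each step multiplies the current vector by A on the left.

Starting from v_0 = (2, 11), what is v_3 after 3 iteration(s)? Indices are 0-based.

v_0 = (2, 11).
v_1 = A·v_0 = (10, 4).
v_2 = A·v_1 = (8, 8).
v_3 = A·v_2 = (5, 6).

v_3 = (5, 6)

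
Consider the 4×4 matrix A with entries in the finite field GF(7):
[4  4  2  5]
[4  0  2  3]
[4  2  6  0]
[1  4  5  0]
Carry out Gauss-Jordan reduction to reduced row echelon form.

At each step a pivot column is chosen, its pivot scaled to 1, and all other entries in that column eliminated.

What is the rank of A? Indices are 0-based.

rank = 3

[1] R0 /= 4  ⇒  (1, 1, 4, 3)
     R1 -= 4·R0  ⇒  (0, 3, 0, 5)
     R2 -= 4·R0  ⇒  (0, 5, 4, 2)
     R3 -= 1·R0  ⇒  (0, 3, 1, 4)
[2] R1 /= 3  ⇒  (0, 1, 0, 4)
     R0 -= 1·R1  ⇒  (1, 0, 4, 6)
     R2 -= 5·R1  ⇒  (0, 0, 4, 3)
     R3 -= 3·R1  ⇒  (0, 0, 1, 6)
[3] R2 /= 4  ⇒  (0, 0, 1, 6)
     R0 -= 4·R2  ⇒  (1, 0, 0, 3)
     R3 -= 1·R2  ⇒  (0, 0, 0, 0)
column 3 empty below row 3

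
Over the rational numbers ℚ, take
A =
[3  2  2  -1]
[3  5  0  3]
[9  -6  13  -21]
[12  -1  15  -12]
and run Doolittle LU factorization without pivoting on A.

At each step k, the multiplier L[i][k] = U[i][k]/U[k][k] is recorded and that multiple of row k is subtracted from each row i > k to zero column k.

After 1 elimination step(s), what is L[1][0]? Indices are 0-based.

L[1][0] = 1

Step 1: pivot at (0,0) is 3.
  row1 ← row1 − (1)·row0  ⇒  L[1][0]=1, U row1=(0, 3, -2, 4)
  row2 ← row2 − (3)·row0  ⇒  L[2][0]=3, U row2=(0, -12, 7, -18)
  row3 ← row3 − (4)·row0  ⇒  L[3][0]=4, U row3=(0, -9, 7, -8)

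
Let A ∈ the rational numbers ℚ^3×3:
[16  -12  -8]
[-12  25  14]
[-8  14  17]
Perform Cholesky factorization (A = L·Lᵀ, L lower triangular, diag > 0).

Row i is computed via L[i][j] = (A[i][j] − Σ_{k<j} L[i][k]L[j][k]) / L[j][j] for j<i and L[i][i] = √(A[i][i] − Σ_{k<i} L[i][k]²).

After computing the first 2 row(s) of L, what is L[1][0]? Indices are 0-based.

L[1][0] = -3

Step 1: L[0][0] = √(16) = 4.
  L[1][0] = (-12) / L[0][0] = -3.
Step 2: L[1][1] = √(16) = 4.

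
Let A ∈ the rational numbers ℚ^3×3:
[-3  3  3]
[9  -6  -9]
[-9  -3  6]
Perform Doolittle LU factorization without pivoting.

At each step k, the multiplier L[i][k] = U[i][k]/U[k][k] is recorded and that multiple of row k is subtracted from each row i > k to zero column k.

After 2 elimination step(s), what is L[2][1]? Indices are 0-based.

[col 0] pivot -3
  R1 -= -3*R0 → (0, 3, 0)  (L[1][0] := -3)
  R2 -= 3*R0 → (0, -12, -3)  (L[2][0] := 3)
[col 1] pivot 3
  R2 -= -4*R1 → (0, 0, -3)  (L[2][1] := -4)

L[2][1] = -4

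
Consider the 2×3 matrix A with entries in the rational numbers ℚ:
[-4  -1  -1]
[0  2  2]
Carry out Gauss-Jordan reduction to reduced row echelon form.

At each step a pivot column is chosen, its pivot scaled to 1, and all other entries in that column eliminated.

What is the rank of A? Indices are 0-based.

rank = 2

step 1: normalize row 0 (÷-4) = (1, 1/4, 1/4)
step 2: normalize row 1 (÷2) = (0, 1, 1)
  row 0: subtract 1/4×row1 = (1, 0, 0)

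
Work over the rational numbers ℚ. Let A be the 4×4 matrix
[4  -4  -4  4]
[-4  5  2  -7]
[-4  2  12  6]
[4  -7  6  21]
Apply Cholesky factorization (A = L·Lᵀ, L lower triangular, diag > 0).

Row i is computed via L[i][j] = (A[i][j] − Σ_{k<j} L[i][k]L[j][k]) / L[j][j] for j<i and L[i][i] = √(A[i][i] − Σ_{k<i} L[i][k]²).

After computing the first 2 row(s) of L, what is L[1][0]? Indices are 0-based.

L[1][0] = -2

Step 1: L[0][0] = √(4) = 2.
  L[1][0] = (-4) / L[0][0] = -2.
Step 2: L[1][1] = √(1) = 1.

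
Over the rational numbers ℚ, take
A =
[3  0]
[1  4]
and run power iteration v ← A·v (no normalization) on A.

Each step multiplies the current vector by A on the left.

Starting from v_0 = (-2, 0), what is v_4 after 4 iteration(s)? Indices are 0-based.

v_0 = (-2, 0).
v_1 = A·v_0 = (-6, -2).
v_2 = A·v_1 = (-18, -14).
v_3 = A·v_2 = (-54, -74).
v_4 = A·v_3 = (-162, -350).

v_4 = (-162, -350)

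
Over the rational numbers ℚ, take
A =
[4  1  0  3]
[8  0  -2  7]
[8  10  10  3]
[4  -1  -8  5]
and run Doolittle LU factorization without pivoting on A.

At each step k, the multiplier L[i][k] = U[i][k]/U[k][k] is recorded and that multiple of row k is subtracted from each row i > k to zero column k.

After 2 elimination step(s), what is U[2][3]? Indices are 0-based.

U[2][3] = 1

k=0: U[0][0]=4
  eliminate (1,0): mult=2, new row 1: (0, -2, -2, 1); set L[1][0]=2
  eliminate (2,0): mult=2, new row 2: (0, 8, 10, -3); set L[2][0]=2
  eliminate (3,0): mult=1, new row 3: (0, -2, -8, 2); set L[3][0]=1
k=1: U[1][1]=-2
  eliminate (2,1): mult=-4, new row 2: (0, 0, 2, 1); set L[2][1]=-4
  eliminate (3,1): mult=1, new row 3: (0, 0, -6, 1); set L[3][1]=1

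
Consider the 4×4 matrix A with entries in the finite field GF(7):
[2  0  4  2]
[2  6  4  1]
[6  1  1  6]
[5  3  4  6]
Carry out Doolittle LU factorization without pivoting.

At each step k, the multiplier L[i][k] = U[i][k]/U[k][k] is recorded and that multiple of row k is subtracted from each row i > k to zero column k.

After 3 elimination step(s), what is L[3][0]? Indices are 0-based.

k=0: U[0][0]=2
  eliminate (1,0): mult=1, new row 1: (0, 6, 0, 6); set L[1][0]=1
  eliminate (2,0): mult=3, new row 2: (0, 1, 3, 0); set L[2][0]=3
  eliminate (3,0): mult=6, new row 3: (0, 3, 1, 1); set L[3][0]=6
k=1: U[1][1]=6
  eliminate (2,1): mult=6, new row 2: (0, 0, 3, 6); set L[2][1]=6
  eliminate (3,1): mult=4, new row 3: (0, 0, 1, 5); set L[3][1]=4
k=2: U[2][2]=3
  eliminate (3,2): mult=5, new row 3: (0, 0, 0, 3); set L[3][2]=5

L[3][0] = 6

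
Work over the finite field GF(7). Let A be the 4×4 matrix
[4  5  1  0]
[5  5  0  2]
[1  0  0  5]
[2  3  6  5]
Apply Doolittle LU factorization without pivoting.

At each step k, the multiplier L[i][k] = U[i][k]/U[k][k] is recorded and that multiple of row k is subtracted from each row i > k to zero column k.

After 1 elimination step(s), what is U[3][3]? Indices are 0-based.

U[3][3] = 5

[col 0] pivot 4
  R1 -= 3*R0 → (0, 4, 4, 2)  (L[1][0] := 3)
  R2 -= 2*R0 → (0, 4, 5, 5)  (L[2][0] := 2)
  R3 -= 4*R0 → (0, 4, 2, 5)  (L[3][0] := 4)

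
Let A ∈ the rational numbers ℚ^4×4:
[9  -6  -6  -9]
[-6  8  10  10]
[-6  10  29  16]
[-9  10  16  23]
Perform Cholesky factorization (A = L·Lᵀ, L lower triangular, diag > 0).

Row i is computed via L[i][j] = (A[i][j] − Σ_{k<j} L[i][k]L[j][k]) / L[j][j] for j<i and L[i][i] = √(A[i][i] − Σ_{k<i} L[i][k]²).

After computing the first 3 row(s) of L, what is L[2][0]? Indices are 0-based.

L[2][0] = -2

Step 1: L[0][0] = √(9) = 3.
  L[1][0] = (-6) / L[0][0] = -2.
Step 2: L[1][1] = √(4) = 2.
  L[2][0] = (-6) / L[0][0] = -2.
  L[2][1] = (6) / L[1][1] = 3.
Step 3: L[2][2] = √(16) = 4.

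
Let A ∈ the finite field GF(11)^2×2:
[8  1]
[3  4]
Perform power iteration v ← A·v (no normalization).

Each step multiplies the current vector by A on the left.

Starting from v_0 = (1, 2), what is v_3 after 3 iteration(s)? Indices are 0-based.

v_3 = (10, 8)

v_0 = (1, 2).
v_1 = A·v_0 = (10, 0).
v_2 = A·v_1 = (3, 8).
v_3 = A·v_2 = (10, 8).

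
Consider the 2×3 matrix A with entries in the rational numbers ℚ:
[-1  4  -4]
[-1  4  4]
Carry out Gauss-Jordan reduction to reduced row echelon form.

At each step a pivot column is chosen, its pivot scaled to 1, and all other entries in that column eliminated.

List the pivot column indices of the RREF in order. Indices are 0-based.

step 1: normalize row 0 (÷-1) = (1, -4, 4)
  row 1: subtract -1×row0 = (0, 0, 8)
skip col 1 (zero from row 1)
step 2: normalize row 1 (÷8) = (0, 0, 1)
  row 0: subtract 4×row1 = (1, -4, 0)

pivot columns: 0, 2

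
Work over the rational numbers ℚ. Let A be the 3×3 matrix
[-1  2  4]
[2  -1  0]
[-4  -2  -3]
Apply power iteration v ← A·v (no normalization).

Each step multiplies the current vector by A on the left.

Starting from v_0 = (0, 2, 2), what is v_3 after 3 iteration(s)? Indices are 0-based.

v_0 = (0, 2, 2).
v_1 = A·v_0 = (12, -2, -10).
v_2 = A·v_1 = (-56, 26, -14).
v_3 = A·v_2 = (52, -138, 214).

v_3 = (52, -138, 214)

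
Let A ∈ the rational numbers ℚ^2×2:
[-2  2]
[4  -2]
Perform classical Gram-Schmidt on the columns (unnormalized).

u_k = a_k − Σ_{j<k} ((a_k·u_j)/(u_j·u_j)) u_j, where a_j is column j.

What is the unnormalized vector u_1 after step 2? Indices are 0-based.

Step 1: u_0 = a_0 = (-2, 4).
Step 2: u_1 = a_1 − (-3/5)·u_0 = (4/5, 2/5).

u_1 = (4/5, 2/5)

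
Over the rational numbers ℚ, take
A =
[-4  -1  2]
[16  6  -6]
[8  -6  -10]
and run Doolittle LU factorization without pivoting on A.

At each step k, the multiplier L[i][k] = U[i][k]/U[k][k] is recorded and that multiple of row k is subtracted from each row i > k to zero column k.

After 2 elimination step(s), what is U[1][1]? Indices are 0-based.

U[1][1] = 2

k=0: U[0][0]=-4
  eliminate (1,0): mult=-4, new row 1: (0, 2, 2); set L[1][0]=-4
  eliminate (2,0): mult=-2, new row 2: (0, -8, -6); set L[2][0]=-2
k=1: U[1][1]=2
  eliminate (2,1): mult=-4, new row 2: (0, 0, 2); set L[2][1]=-4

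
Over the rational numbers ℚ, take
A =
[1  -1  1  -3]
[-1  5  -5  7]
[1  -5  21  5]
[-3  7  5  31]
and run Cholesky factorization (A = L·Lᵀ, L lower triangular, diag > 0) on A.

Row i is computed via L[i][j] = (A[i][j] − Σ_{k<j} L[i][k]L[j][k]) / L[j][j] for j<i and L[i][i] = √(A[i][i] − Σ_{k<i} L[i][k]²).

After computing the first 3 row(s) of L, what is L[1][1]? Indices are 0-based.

Step 1: L[0][0] = √(1) = 1.
  L[1][0] = (-1) / L[0][0] = -1.
Step 2: L[1][1] = √(4) = 2.
  L[2][0] = (1) / L[0][0] = 1.
  L[2][1] = (-4) / L[1][1] = -2.
Step 3: L[2][2] = √(16) = 4.

L[1][1] = 2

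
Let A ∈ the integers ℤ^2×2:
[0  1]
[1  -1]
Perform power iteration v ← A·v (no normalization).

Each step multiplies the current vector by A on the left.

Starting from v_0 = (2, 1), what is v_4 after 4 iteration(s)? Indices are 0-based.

v_4 = (1, -1)

v_0 = (2, 1).
v_1 = A·v_0 = (1, 1).
v_2 = A·v_1 = (1, 0).
v_3 = A·v_2 = (0, 1).
v_4 = A·v_3 = (1, -1).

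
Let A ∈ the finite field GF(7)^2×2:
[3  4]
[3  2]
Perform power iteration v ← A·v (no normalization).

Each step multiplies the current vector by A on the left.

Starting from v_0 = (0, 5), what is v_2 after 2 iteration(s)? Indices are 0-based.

v_2 = (2, 3)

v_0 = (0, 5).
v_1 = A·v_0 = (6, 3).
v_2 = A·v_1 = (2, 3).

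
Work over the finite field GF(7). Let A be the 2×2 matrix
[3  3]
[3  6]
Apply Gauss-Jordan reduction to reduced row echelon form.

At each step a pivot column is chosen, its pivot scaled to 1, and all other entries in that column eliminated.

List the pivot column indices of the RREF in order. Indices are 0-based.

pivot columns: 0, 1

[1] R0 /= 3  ⇒  (1, 1)
     R1 -= 3·R0  ⇒  (0, 3)
[2] R1 /= 3  ⇒  (0, 1)
     R0 -= 1·R1  ⇒  (1, 0)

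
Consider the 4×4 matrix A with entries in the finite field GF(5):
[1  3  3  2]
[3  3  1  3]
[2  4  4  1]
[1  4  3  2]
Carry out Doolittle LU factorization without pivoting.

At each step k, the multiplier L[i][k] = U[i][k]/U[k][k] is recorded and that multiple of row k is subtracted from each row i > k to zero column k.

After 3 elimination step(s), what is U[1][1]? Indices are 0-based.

U[1][1] = 4

[col 0] pivot 1
  R1 -= 3*R0 → (0, 4, 2, 2)  (L[1][0] := 3)
  R2 -= 2*R0 → (0, 3, 3, 2)  (L[2][0] := 2)
  R3 -= 1*R0 → (0, 1, 0, 0)  (L[3][0] := 1)
[col 1] pivot 4
  R2 -= 2*R1 → (0, 0, 4, 3)  (L[2][1] := 2)
  R3 -= 4*R1 → (0, 0, 2, 2)  (L[3][1] := 4)
[col 2] pivot 4
  R3 -= 3*R2 → (0, 0, 0, 3)  (L[3][2] := 3)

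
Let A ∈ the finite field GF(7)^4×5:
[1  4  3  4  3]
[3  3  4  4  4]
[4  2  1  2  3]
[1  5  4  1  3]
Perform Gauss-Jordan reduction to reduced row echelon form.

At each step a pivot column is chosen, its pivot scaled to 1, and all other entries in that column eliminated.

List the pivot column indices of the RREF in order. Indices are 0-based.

step 1: normalize row 0 (÷1) = (1, 4, 3, 4, 3)
  row 1: subtract 3×row0 = (0, 5, 2, 6, 2)
  row 2: subtract 4×row0 = (0, 0, 3, 0, 5)
  row 3: subtract 1×row0 = (0, 1, 1, 4, 0)
step 2: normalize row 1 (÷5) = (0, 1, 6, 4, 6)
  row 0: subtract 4×row1 = (1, 0, 0, 2, 0)
  row 3: subtract 1×row1 = (0, 0, 2, 0, 1)
step 3: normalize row 2 (÷3) = (0, 0, 1, 0, 4)
  row 1: subtract 6×row2 = (0, 1, 0, 4, 3)
  row 3: subtract 2×row2 = (0, 0, 0, 0, 0)
skip col 3 (zero from row 3)
skip col 4 (zero from row 3)

pivot columns: 0, 1, 2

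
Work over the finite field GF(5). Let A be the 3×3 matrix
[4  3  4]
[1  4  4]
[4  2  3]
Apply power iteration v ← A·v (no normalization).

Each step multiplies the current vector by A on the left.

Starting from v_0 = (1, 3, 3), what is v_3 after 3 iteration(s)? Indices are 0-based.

v_3 = (0, 3, 2)

v_0 = (1, 3, 3).
v_1 = A·v_0 = (0, 0, 4).
v_2 = A·v_1 = (1, 1, 2).
v_3 = A·v_2 = (0, 3, 2).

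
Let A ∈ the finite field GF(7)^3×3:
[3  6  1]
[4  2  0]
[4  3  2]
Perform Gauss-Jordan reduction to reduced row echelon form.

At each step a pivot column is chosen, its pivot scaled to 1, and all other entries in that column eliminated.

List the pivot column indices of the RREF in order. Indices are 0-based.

step 1: normalize row 0 (÷3) = (1, 2, 5)
  row 1: subtract 4×row0 = (0, 1, 1)
  row 2: subtract 4×row0 = (0, 2, 3)
step 2: normalize row 1 (÷1) = (0, 1, 1)
  row 0: subtract 2×row1 = (1, 0, 3)
  row 2: subtract 2×row1 = (0, 0, 1)
step 3: normalize row 2 (÷1) = (0, 0, 1)
  row 0: subtract 3×row2 = (1, 0, 0)
  row 1: subtract 1×row2 = (0, 1, 0)

pivot columns: 0, 1, 2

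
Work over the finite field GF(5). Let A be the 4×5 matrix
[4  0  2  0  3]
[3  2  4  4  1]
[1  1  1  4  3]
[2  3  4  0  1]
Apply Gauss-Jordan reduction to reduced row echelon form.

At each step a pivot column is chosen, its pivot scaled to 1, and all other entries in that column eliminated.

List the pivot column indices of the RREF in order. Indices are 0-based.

[1] R0 /= 4  ⇒  (1, 0, 3, 0, 2)
     R1 -= 3·R0  ⇒  (0, 2, 0, 4, 0)
     R2 -= 1·R0  ⇒  (0, 1, 3, 4, 1)
     R3 -= 2·R0  ⇒  (0, 3, 3, 0, 2)
[2] R1 /= 2  ⇒  (0, 1, 0, 2, 0)
     R2 -= 1·R1  ⇒  (0, 0, 3, 2, 1)
     R3 -= 3·R1  ⇒  (0, 0, 3, 4, 2)
[3] R2 /= 3  ⇒  (0, 0, 1, 4, 2)
     R0 -= 3·R2  ⇒  (1, 0, 0, 3, 1)
     R3 -= 3·R2  ⇒  (0, 0, 0, 2, 1)
[4] R3 /= 2  ⇒  (0, 0, 0, 1, 3)
     R0 -= 3·R3  ⇒  (1, 0, 0, 0, 2)
     R1 -= 2·R3  ⇒  (0, 1, 0, 0, 4)
     R2 -= 4·R3  ⇒  (0, 0, 1, 0, 0)

pivot columns: 0, 1, 2, 3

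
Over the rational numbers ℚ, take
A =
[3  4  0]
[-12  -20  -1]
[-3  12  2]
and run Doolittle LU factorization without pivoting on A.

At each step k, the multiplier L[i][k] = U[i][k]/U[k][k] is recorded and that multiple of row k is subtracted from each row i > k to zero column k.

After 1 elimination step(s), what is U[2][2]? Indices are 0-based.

U[2][2] = 2

Step 1: pivot at (0,0) is 3.
  row1 ← row1 − (-4)·row0  ⇒  L[1][0]=-4, U row1=(0, -4, -1)
  row2 ← row2 − (-1)·row0  ⇒  L[2][0]=-1, U row2=(0, 16, 2)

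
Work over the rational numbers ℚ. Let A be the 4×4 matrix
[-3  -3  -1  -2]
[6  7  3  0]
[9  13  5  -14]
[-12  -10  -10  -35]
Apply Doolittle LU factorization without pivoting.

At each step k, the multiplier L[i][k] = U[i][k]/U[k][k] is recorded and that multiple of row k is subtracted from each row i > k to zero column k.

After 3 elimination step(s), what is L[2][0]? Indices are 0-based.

[col 0] pivot -3
  R1 -= -2*R0 → (0, 1, 1, -4)  (L[1][0] := -2)
  R2 -= -3*R0 → (0, 4, 2, -20)  (L[2][0] := -3)
  R3 -= 4*R0 → (0, 2, -6, -27)  (L[3][0] := 4)
[col 1] pivot 1
  R2 -= 4*R1 → (0, 0, -2, -4)  (L[2][1] := 4)
  R3 -= 2*R1 → (0, 0, -8, -19)  (L[3][1] := 2)
[col 2] pivot -2
  R3 -= 4*R2 → (0, 0, 0, -3)  (L[3][2] := 4)

L[2][0] = -3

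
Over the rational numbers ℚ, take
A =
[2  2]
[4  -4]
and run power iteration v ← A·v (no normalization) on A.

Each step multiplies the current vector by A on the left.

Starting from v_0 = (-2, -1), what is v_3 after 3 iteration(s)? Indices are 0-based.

v_0 = (-2, -1).
v_1 = A·v_0 = (-6, -4).
v_2 = A·v_1 = (-20, -8).
v_3 = A·v_2 = (-56, -48).

v_3 = (-56, -48)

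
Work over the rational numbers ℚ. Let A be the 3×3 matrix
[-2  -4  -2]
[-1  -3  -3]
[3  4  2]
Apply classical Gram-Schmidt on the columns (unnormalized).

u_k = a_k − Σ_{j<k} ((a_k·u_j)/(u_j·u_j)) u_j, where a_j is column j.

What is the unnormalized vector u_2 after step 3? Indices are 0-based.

u_2 = (2/3, -8/15, 4/15)

Step 1: u_0 = a_0 = (-2, -1, 3).
Step 2: u_1 = a_1 − (23/14)·u_0 = (-5/7, -19/14, -13/14).
Step 3: u_2 = a_2 − (13/14)·u_0 − (17/15)·u_1 = (2/3, -8/15, 4/15).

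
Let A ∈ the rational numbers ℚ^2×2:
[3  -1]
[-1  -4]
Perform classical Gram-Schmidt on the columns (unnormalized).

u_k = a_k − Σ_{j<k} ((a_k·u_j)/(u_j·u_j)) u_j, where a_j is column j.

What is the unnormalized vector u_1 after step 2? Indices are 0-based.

u_1 = (-13/10, -39/10)

Step 1: u_0 = a_0 = (3, -1).
Step 2: u_1 = a_1 − (1/10)·u_0 = (-13/10, -39/10).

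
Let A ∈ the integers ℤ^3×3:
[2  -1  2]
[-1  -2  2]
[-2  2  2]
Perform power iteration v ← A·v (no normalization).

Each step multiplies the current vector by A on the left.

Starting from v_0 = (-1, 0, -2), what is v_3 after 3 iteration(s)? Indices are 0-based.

v_3 = (-30, 1, 46)

v_0 = (-1, 0, -2).
v_1 = A·v_0 = (-6, -3, -2).
v_2 = A·v_1 = (-13, 8, 2).
v_3 = A·v_2 = (-30, 1, 46).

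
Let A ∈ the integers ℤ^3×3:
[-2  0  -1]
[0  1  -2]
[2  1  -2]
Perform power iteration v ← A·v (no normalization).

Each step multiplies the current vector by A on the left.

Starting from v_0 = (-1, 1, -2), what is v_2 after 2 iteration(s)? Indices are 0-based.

v_2 = (-11, -1, 7)

v_0 = (-1, 1, -2).
v_1 = A·v_0 = (4, 5, 3).
v_2 = A·v_1 = (-11, -1, 7).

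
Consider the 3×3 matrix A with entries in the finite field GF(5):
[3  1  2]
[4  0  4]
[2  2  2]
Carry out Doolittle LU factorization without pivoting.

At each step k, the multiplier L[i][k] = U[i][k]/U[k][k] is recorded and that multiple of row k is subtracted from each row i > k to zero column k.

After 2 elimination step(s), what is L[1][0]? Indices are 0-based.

[col 0] pivot 3
  R1 -= 3*R0 → (0, 2, 3)  (L[1][0] := 3)
  R2 -= 4*R0 → (0, 3, 4)  (L[2][0] := 4)
[col 1] pivot 2
  R2 -= 4*R1 → (0, 0, 2)  (L[2][1] := 4)

L[1][0] = 3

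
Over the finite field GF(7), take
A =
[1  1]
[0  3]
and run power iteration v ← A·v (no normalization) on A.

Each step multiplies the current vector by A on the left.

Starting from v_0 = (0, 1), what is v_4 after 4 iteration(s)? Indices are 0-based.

v_4 = (5, 4)

v_0 = (0, 1).
v_1 = A·v_0 = (1, 3).
v_2 = A·v_1 = (4, 2).
v_3 = A·v_2 = (6, 6).
v_4 = A·v_3 = (5, 4).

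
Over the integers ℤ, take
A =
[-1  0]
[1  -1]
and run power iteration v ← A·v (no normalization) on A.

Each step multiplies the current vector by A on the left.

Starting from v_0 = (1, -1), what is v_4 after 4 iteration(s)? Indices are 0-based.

v_4 = (1, -5)

v_0 = (1, -1).
v_1 = A·v_0 = (-1, 2).
v_2 = A·v_1 = (1, -3).
v_3 = A·v_2 = (-1, 4).
v_4 = A·v_3 = (1, -5).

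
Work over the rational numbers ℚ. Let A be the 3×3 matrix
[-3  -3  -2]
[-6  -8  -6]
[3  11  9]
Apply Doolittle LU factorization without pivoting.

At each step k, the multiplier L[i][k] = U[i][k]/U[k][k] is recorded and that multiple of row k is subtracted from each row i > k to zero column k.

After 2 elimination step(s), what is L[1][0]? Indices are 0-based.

[col 0] pivot -3
  R1 -= 2*R0 → (0, -2, -2)  (L[1][0] := 2)
  R2 -= -1*R0 → (0, 8, 7)  (L[2][0] := -1)
[col 1] pivot -2
  R2 -= -4*R1 → (0, 0, -1)  (L[2][1] := -4)

L[1][0] = 2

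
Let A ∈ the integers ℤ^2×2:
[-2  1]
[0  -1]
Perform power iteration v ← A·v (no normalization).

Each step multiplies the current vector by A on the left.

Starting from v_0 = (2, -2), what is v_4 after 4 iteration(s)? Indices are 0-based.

v_4 = (62, -2)

v_0 = (2, -2).
v_1 = A·v_0 = (-6, 2).
v_2 = A·v_1 = (14, -2).
v_3 = A·v_2 = (-30, 2).
v_4 = A·v_3 = (62, -2).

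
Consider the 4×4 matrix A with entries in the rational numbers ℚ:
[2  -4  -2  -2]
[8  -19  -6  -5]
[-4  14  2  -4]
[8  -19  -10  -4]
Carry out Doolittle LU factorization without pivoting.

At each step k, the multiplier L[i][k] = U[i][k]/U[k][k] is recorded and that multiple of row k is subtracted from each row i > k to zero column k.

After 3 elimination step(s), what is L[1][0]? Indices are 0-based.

L[1][0] = 4

[col 0] pivot 2
  R1 -= 4*R0 → (0, -3, 2, 3)  (L[1][0] := 4)
  R2 -= -2*R0 → (0, 6, -2, -8)  (L[2][0] := -2)
  R3 -= 4*R0 → (0, -3, -2, 4)  (L[3][0] := 4)
[col 1] pivot -3
  R2 -= -2*R1 → (0, 0, 2, -2)  (L[2][1] := -2)
  R3 -= 1*R1 → (0, 0, -4, 1)  (L[3][1] := 1)
[col 2] pivot 2
  R3 -= -2*R2 → (0, 0, 0, -3)  (L[3][2] := -2)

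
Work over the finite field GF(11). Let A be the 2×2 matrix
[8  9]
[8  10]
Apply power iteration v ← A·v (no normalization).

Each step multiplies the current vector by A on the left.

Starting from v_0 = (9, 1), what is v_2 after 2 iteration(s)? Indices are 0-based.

v_0 = (9, 1).
v_1 = A·v_0 = (4, 5).
v_2 = A·v_1 = (0, 5).

v_2 = (0, 5)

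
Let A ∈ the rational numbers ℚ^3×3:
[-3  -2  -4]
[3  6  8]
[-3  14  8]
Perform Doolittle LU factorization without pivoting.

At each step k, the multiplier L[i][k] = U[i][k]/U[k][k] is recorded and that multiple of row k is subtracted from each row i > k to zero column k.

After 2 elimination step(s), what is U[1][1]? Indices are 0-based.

U[1][1] = 4

Step 1: pivot at (0,0) is -3.
  row1 ← row1 − (-1)·row0  ⇒  L[1][0]=-1, U row1=(0, 4, 4)
  row2 ← row2 − (1)·row0  ⇒  L[2][0]=1, U row2=(0, 16, 12)
Step 2: pivot at (1,1) is 4.
  row2 ← row2 − (4)·row1  ⇒  L[2][1]=4, U row2=(0, 0, -4)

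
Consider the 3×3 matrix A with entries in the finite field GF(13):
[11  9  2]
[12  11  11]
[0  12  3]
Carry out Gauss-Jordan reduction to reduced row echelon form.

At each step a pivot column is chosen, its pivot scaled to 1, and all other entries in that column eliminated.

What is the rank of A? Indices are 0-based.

step 1: normalize row 0 (÷11) = (1, 2, 12)
  row 1: subtract 12×row0 = (0, 0, 10)
step 2: exchange rows 1,2
step 2: normalize row 1 (÷12) = (0, 1, 10)
  row 0: subtract 2×row1 = (1, 0, 5)
step 3: normalize row 2 (÷10) = (0, 0, 1)
  row 0: subtract 5×row2 = (1, 0, 0)
  row 1: subtract 10×row2 = (0, 1, 0)

rank = 3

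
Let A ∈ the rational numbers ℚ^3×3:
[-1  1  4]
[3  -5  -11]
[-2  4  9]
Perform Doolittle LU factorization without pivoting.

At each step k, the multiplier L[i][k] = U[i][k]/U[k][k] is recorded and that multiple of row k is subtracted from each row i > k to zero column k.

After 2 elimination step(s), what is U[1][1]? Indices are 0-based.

U[1][1] = -2

[col 0] pivot -1
  R1 -= -3*R0 → (0, -2, 1)  (L[1][0] := -3)
  R2 -= 2*R0 → (0, 2, 1)  (L[2][0] := 2)
[col 1] pivot -2
  R2 -= -1*R1 → (0, 0, 2)  (L[2][1] := -1)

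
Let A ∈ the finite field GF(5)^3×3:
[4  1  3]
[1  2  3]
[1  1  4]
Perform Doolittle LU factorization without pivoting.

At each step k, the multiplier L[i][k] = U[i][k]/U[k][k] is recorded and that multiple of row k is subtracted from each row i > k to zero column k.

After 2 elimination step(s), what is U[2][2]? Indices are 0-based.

U[2][2] = 3

Step 1: pivot at (0,0) is 4.
  row1 ← row1 − (4)·row0  ⇒  L[1][0]=4, U row1=(0, 3, 1)
  row2 ← row2 − (4)·row0  ⇒  L[2][0]=4, U row2=(0, 2, 2)
Step 2: pivot at (1,1) is 3.
  row2 ← row2 − (4)·row1  ⇒  L[2][1]=4, U row2=(0, 0, 3)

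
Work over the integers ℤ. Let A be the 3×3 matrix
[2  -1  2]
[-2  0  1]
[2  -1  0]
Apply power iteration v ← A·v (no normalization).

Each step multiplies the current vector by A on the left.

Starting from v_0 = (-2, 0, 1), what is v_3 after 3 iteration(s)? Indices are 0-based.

v_0 = (-2, 0, 1).
v_1 = A·v_0 = (-2, 5, -4).
v_2 = A·v_1 = (-17, 0, -9).
v_3 = A·v_2 = (-52, 25, -34).

v_3 = (-52, 25, -34)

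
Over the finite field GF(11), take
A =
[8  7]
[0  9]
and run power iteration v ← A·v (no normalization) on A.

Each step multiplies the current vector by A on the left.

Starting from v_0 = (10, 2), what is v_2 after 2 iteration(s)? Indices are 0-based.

v_2 = (9, 8)

v_0 = (10, 2).
v_1 = A·v_0 = (6, 7).
v_2 = A·v_1 = (9, 8).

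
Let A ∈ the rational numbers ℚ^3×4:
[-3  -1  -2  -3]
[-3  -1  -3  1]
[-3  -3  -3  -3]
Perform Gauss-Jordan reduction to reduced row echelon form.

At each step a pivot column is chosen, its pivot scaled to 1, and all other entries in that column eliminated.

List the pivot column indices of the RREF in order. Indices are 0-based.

pivot columns: 0, 1, 2

step 1: normalize row 0 (÷-3) = (1, 1/3, 2/3, 1)
  row 1: subtract -3×row0 = (0, 0, -1, 4)
  row 2: subtract -3×row0 = (0, -2, -1, 0)
step 2: exchange rows 1,2
step 2: normalize row 1 (÷-2) = (0, 1, 1/2, 0)
  row 0: subtract 1/3×row1 = (1, 0, 1/2, 1)
step 3: normalize row 2 (÷-1) = (0, 0, 1, -4)
  row 0: subtract 1/2×row2 = (1, 0, 0, 3)
  row 1: subtract 1/2×row2 = (0, 1, 0, 2)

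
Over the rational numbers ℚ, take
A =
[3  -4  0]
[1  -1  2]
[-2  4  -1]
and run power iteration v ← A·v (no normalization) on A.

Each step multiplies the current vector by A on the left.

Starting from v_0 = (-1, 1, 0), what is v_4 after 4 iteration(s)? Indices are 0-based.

v_4 = (-121, 61, 0)

v_0 = (-1, 1, 0).
v_1 = A·v_0 = (-7, -2, 6).
v_2 = A·v_1 = (-13, 7, 0).
v_3 = A·v_2 = (-67, -20, 54).
v_4 = A·v_3 = (-121, 61, 0).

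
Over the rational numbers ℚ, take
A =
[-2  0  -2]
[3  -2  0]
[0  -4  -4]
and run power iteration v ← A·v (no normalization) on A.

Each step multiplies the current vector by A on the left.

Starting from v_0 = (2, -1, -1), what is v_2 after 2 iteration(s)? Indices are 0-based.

v_0 = (2, -1, -1).
v_1 = A·v_0 = (-2, 8, 8).
v_2 = A·v_1 = (-12, -22, -64).

v_2 = (-12, -22, -64)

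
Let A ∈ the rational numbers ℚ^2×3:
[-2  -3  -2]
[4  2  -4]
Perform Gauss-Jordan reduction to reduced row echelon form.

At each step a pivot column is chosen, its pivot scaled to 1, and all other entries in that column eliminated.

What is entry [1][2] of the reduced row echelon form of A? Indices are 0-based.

step 1: normalize row 0 (÷-2) = (1, 3/2, 1)
  row 1: subtract 4×row0 = (0, -4, -8)
step 2: normalize row 1 (÷-4) = (0, 1, 2)
  row 0: subtract 3/2×row1 = (1, 0, -2)

M[1][2] = 2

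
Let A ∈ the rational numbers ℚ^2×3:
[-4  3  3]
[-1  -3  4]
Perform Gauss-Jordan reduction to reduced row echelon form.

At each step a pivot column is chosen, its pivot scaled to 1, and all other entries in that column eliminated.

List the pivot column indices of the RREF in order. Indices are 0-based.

[1] R0 /= -4  ⇒  (1, -3/4, -3/4)
     R1 -= -1·R0  ⇒  (0, -15/4, 13/4)
[2] R1 /= -15/4  ⇒  (0, 1, -13/15)
     R0 -= -3/4·R1  ⇒  (1, 0, -7/5)

pivot columns: 0, 1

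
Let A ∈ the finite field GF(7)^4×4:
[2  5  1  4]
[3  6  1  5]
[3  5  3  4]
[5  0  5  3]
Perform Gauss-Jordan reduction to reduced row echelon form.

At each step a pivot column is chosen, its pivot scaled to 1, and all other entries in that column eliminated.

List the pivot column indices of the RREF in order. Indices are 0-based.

pivot columns: 0, 1, 2, 3

step 1: normalize row 0 (÷2) = (1, 6, 4, 2)
  row 1: subtract 3×row0 = (0, 2, 3, 6)
  row 2: subtract 3×row0 = (0, 1, 5, 5)
  row 3: subtract 5×row0 = (0, 5, 6, 0)
step 2: normalize row 1 (÷2) = (0, 1, 5, 3)
  row 0: subtract 6×row1 = (1, 0, 2, 5)
  row 2: subtract 1×row1 = (0, 0, 0, 2)
  row 3: subtract 5×row1 = (0, 0, 2, 6)
step 3: exchange rows 2,3
step 3: normalize row 2 (÷2) = (0, 0, 1, 3)
  row 0: subtract 2×row2 = (1, 0, 0, 6)
  row 1: subtract 5×row2 = (0, 1, 0, 2)
step 4: normalize row 3 (÷2) = (0, 0, 0, 1)
  row 0: subtract 6×row3 = (1, 0, 0, 0)
  row 1: subtract 2×row3 = (0, 1, 0, 0)
  row 2: subtract 3×row3 = (0, 0, 1, 0)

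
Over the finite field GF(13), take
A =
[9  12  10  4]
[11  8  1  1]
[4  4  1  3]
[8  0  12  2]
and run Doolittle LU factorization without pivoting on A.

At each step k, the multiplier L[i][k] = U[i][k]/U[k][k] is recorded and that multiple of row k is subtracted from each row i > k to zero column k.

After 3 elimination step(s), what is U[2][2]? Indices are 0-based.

k=0: U[0][0]=9
  eliminate (1,0): mult=7, new row 1: (0, 2, 9, 12); set L[1][0]=7
  eliminate (2,0): mult=12, new row 2: (0, 3, 11, 7); set L[2][0]=12
  eliminate (3,0): mult=11, new row 3: (0, 11, 6, 10); set L[3][0]=11
k=1: U[1][1]=2
  eliminate (2,1): mult=8, new row 2: (0, 0, 4, 2); set L[2][1]=8
  eliminate (3,1): mult=12, new row 3: (0, 0, 2, 9); set L[3][1]=12
k=2: U[2][2]=4
  eliminate (3,2): mult=7, new row 3: (0, 0, 0, 8); set L[3][2]=7

U[2][2] = 4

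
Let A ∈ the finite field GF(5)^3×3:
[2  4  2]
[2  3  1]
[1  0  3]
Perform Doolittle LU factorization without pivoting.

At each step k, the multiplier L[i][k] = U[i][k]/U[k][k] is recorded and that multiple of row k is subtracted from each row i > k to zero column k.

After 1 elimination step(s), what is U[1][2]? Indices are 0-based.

[col 0] pivot 2
  R1 -= 1*R0 → (0, 4, 4)  (L[1][0] := 1)
  R2 -= 3*R0 → (0, 3, 2)  (L[2][0] := 3)

U[1][2] = 4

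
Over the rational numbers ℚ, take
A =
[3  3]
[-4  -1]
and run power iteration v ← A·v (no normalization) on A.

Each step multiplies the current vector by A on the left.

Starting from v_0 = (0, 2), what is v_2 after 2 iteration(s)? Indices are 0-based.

v_2 = (12, -22)

v_0 = (0, 2).
v_1 = A·v_0 = (6, -2).
v_2 = A·v_1 = (12, -22).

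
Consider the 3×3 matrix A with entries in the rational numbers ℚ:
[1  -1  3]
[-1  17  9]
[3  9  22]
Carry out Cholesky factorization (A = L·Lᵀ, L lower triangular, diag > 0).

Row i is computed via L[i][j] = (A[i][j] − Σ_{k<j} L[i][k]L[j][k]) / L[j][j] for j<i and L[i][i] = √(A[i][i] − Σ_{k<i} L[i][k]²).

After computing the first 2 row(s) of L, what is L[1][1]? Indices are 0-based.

L[1][1] = 4

Step 1: L[0][0] = √(1) = 1.
  L[1][0] = (-1) / L[0][0] = -1.
Step 2: L[1][1] = √(16) = 4.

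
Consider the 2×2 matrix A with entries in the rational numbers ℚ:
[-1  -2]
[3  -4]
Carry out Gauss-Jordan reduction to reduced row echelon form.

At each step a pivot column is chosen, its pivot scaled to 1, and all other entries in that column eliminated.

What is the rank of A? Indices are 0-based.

pivot(0,0)=-1: scale R0 → (1, 2)
  clear (1,0): R1 −= (3)R0 → (0, -10)
pivot(1,1)=-10: scale R1 → (0, 1)
  clear (0,1): R0 −= (2)R1 → (1, 0)

rank = 2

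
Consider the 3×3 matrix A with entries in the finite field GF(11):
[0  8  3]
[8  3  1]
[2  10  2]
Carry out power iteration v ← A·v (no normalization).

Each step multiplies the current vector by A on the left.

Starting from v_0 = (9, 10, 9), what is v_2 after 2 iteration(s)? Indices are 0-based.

v_0 = (9, 10, 9).
v_1 = A·v_0 = (8, 1, 4).
v_2 = A·v_1 = (9, 5, 1).

v_2 = (9, 5, 1)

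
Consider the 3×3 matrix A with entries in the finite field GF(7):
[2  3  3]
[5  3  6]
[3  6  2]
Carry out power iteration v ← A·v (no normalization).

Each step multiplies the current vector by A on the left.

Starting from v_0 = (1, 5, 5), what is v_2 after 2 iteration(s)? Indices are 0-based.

v_0 = (1, 5, 5).
v_1 = A·v_0 = (4, 1, 1).
v_2 = A·v_1 = (0, 1, 6).

v_2 = (0, 1, 6)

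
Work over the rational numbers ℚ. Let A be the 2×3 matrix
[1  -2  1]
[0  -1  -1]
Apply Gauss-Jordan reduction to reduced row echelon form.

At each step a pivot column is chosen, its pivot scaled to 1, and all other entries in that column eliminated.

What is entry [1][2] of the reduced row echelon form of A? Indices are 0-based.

M[1][2] = 1

[1] R0 /= 1  ⇒  (1, -2, 1)
[2] R1 /= -1  ⇒  (0, 1, 1)
     R0 -= -2·R1  ⇒  (1, 0, 3)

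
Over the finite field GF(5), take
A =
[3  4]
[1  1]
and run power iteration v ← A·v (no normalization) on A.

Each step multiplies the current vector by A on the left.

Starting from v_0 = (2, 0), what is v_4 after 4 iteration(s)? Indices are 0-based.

v_4 = (1, 4)

v_0 = (2, 0).
v_1 = A·v_0 = (1, 2).
v_2 = A·v_1 = (1, 3).
v_3 = A·v_2 = (0, 4).
v_4 = A·v_3 = (1, 4).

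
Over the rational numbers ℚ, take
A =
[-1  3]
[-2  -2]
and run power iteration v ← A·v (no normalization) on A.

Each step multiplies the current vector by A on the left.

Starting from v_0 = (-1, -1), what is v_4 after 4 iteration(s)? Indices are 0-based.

v_0 = (-1, -1).
v_1 = A·v_0 = (-2, 4).
v_2 = A·v_1 = (14, -4).
v_3 = A·v_2 = (-26, -20).
v_4 = A·v_3 = (-34, 92).

v_4 = (-34, 92)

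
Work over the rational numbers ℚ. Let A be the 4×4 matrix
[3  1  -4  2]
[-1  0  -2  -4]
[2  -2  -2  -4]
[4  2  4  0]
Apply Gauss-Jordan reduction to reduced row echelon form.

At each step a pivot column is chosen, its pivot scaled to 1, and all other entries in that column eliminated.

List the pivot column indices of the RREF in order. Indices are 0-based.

pivot columns: 0, 1, 2, 3

[1] R0 /= 3  ⇒  (1, 1/3, -4/3, 2/3)
     R1 -= -1·R0  ⇒  (0, 1/3, -10/3, -10/3)
     R2 -= 2·R0  ⇒  (0, -8/3, 2/3, -16/3)
     R3 -= 4·R0  ⇒  (0, 2/3, 28/3, -8/3)
[2] R1 /= 1/3  ⇒  (0, 1, -10, -10)
     R0 -= 1/3·R1  ⇒  (1, 0, 2, 4)
     R2 -= -8/3·R1  ⇒  (0, 0, -26, -32)
     R3 -= 2/3·R1  ⇒  (0, 0, 16, 4)
[3] R2 /= -26  ⇒  (0, 0, 1, 16/13)
     R0 -= 2·R2  ⇒  (1, 0, 0, 20/13)
     R1 -= -10·R2  ⇒  (0, 1, 0, 30/13)
     R3 -= 16·R2  ⇒  (0, 0, 0, -204/13)
[4] R3 /= -204/13  ⇒  (0, 0, 0, 1)
     R0 -= 20/13·R3  ⇒  (1, 0, 0, 0)
     R1 -= 30/13·R3  ⇒  (0, 1, 0, 0)
     R2 -= 16/13·R3  ⇒  (0, 0, 1, 0)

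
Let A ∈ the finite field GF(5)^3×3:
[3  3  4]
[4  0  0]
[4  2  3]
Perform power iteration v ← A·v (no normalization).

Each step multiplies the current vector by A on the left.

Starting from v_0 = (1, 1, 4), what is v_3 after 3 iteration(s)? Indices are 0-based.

v_0 = (1, 1, 4).
v_1 = A·v_0 = (2, 4, 3).
v_2 = A·v_1 = (0, 3, 0).
v_3 = A·v_2 = (4, 0, 1).

v_3 = (4, 0, 1)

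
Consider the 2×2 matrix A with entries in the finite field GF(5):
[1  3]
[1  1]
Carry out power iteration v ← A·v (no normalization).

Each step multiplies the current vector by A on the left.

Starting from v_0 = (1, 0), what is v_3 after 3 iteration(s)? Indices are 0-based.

v_0 = (1, 0).
v_1 = A·v_0 = (1, 1).
v_2 = A·v_1 = (4, 2).
v_3 = A·v_2 = (0, 1).

v_3 = (0, 1)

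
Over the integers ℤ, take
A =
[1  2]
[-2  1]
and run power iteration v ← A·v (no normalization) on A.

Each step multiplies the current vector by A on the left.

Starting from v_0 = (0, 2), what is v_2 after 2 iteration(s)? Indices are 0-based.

v_0 = (0, 2).
v_1 = A·v_0 = (4, 2).
v_2 = A·v_1 = (8, -6).

v_2 = (8, -6)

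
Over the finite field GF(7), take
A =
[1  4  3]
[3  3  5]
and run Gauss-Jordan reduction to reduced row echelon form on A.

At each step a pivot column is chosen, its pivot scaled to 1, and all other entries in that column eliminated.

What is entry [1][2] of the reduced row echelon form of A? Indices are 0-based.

[1] R0 /= 1  ⇒  (1, 4, 3)
     R1 -= 3·R0  ⇒  (0, 5, 3)
[2] R1 /= 5  ⇒  (0, 1, 2)
     R0 -= 4·R1  ⇒  (1, 0, 2)

M[1][2] = 2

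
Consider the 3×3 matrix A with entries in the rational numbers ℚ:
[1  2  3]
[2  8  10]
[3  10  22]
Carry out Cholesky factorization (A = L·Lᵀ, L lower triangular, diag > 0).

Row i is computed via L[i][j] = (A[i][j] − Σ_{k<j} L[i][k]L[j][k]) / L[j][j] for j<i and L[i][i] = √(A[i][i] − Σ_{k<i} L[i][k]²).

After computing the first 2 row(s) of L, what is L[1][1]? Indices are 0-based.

Step 1: L[0][0] = √(1) = 1.
  L[1][0] = (2) / L[0][0] = 2.
Step 2: L[1][1] = √(4) = 2.

L[1][1] = 2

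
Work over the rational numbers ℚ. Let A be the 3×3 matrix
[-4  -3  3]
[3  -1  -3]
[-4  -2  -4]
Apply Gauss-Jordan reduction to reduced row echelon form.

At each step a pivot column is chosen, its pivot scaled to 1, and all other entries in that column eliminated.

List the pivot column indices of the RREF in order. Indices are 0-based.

pivot columns: 0, 1, 2

[1] R0 /= -4  ⇒  (1, 3/4, -3/4)
     R1 -= 3·R0  ⇒  (0, -13/4, -3/4)
     R2 -= -4·R0  ⇒  (0, 1, -7)
[2] R1 /= -13/4  ⇒  (0, 1, 3/13)
     R0 -= 3/4·R1  ⇒  (1, 0, -12/13)
     R2 -= 1·R1  ⇒  (0, 0, -94/13)
[3] R2 /= -94/13  ⇒  (0, 0, 1)
     R0 -= -12/13·R2  ⇒  (1, 0, 0)
     R1 -= 3/13·R2  ⇒  (0, 1, 0)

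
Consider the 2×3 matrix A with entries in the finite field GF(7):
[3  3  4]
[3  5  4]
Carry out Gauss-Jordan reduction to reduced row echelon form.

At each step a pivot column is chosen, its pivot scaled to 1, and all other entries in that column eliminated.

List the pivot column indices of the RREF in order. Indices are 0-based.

pivot(0,0)=3: scale R0 → (1, 1, 6)
  clear (1,0): R1 −= (3)R0 → (0, 2, 0)
pivot(1,1)=2: scale R1 → (0, 1, 0)
  clear (0,1): R0 −= (1)R1 → (1, 0, 6)

pivot columns: 0, 1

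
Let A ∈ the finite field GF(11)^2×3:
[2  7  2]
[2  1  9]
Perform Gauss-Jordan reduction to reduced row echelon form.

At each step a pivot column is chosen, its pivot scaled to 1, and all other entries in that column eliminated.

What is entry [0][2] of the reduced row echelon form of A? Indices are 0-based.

[1] R0 /= 2  ⇒  (1, 9, 1)
     R1 -= 2·R0  ⇒  (0, 5, 7)
[2] R1 /= 5  ⇒  (0, 1, 8)
     R0 -= 9·R1  ⇒  (1, 0, 6)

M[0][2] = 6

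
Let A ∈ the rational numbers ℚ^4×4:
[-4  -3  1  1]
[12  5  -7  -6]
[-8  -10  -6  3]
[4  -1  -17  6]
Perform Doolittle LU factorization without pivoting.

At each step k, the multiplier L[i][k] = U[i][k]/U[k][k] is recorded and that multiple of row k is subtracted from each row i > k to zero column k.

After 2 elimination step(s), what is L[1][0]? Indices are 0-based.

Step 1: pivot at (0,0) is -4.
  row1 ← row1 − (-3)·row0  ⇒  L[1][0]=-3, U row1=(0, -4, -4, -3)
  row2 ← row2 − (2)·row0  ⇒  L[2][0]=2, U row2=(0, -4, -8, 1)
  row3 ← row3 − (-1)·row0  ⇒  L[3][0]=-1, U row3=(0, -4, -16, 7)
Step 2: pivot at (1,1) is -4.
  row2 ← row2 − (1)·row1  ⇒  L[2][1]=1, U row2=(0, 0, -4, 4)
  row3 ← row3 − (1)·row1  ⇒  L[3][1]=1, U row3=(0, 0, -12, 10)

L[1][0] = -3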